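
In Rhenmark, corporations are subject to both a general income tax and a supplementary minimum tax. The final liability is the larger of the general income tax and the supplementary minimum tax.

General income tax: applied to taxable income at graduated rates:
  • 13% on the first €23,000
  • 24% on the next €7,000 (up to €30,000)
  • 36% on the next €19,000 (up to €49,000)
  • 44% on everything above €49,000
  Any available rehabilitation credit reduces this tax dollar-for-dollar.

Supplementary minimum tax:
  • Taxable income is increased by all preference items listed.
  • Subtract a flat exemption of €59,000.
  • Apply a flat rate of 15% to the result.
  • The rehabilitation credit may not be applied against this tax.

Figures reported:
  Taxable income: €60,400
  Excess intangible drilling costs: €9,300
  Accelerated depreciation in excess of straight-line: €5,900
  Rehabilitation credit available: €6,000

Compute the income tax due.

€10,526

Supplementary minimum tax:
  Adjusted income: €60,400 + €9,300 + €5,900 = €75,600
  Less exemption €59,000 → base €16,600
  €16,600 × 15% = €2,490

General income tax:
  €23,000 × 13% = €2,990
  €7,000 × 24% = €1,680
  €19,000 × 36% = €6,840
  €11,400 × 44% = €5,016
  → €16,526
  Less rehabilitation credit €6,000 → €10,526

€10,526 > €2,490, so the general income tax governs.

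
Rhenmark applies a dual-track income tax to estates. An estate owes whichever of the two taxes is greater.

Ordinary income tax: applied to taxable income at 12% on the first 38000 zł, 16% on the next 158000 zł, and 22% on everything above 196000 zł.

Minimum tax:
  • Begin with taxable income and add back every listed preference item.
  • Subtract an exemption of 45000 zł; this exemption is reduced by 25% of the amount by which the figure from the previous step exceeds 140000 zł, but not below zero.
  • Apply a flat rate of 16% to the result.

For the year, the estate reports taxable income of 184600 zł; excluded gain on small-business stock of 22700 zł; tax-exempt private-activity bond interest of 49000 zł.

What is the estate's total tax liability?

38460 zł

Ordinary income tax:
  38000 zł × 12% = 4560 zł
  146600 zł × 16% = 23456 zł
  → 28016 zł

Minimum tax:
  Adjusted income: 184600 zł + 22700 zł + 49000 zł = 256300 zł
  Exemption: 45000 zł − 25% × (256300 zł − 140000 zł) = 45000 zł − 29075 zł = 15925 zł
  Base: 256300 zł − 15925 zł = 240375 zł
  240375 zł × 16% = 38460 zł

38460 zł > 28016 zł, so the minimum tax is the binding amount.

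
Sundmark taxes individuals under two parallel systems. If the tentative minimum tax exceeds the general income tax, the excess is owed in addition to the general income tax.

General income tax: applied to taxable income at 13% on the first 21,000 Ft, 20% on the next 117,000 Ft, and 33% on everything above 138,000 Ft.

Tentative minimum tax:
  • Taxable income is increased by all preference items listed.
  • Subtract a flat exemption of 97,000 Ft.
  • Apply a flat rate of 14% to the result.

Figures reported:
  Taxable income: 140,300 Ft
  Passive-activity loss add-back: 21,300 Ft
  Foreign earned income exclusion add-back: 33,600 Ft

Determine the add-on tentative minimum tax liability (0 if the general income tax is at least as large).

General income tax:
  21,000 Ft × 13% = 2,730 Ft
  117,000 Ft × 20% = 23,400 Ft
  2,300 Ft × 33% = 759 Ft
  → 26,889 Ft

Tentative minimum tax:
  Adjusted income: 140,300 Ft + 21,300 Ft + 33,600 Ft = 195,200 Ft
  Less exemption 97,000 Ft → base 98,200 Ft
  98,200 Ft × 14% = 13,748 Ft

13,748 Ft ≤ 26,889 Ft, so no add-on is due.

0 Ft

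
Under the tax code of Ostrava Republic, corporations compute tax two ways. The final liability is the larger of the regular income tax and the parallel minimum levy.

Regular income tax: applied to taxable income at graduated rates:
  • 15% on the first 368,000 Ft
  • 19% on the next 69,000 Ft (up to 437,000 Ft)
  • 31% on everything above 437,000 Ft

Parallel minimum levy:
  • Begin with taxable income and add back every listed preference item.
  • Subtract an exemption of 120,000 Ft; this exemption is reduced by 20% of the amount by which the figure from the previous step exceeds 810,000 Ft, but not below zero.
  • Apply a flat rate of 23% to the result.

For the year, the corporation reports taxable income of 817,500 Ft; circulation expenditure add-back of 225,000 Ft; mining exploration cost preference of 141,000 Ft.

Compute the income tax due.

261,786 Ft

Parallel minimum levy:
  Adjusted income: 817,500 Ft + 225,000 Ft + 141,000 Ft = 1,183,500 Ft
  Exemption: 120,000 Ft − 20% × (1,183,500 Ft − 810,000 Ft) = 120,000 Ft − 74,700 Ft = 45,300 Ft
  Base: 1,183,500 Ft − 45,300 Ft = 1,138,200 Ft
  1,138,200 Ft × 23% = 261,786 Ft

Regular income tax:
  368,000 Ft × 15% = 55,200 Ft
  69,000 Ft × 19% = 13,110 Ft
  380,500 Ft × 31% = 117,955 Ft
  → 186,265 Ft

261,786 Ft > 186,265 Ft, so the parallel minimum levy is the binding amount.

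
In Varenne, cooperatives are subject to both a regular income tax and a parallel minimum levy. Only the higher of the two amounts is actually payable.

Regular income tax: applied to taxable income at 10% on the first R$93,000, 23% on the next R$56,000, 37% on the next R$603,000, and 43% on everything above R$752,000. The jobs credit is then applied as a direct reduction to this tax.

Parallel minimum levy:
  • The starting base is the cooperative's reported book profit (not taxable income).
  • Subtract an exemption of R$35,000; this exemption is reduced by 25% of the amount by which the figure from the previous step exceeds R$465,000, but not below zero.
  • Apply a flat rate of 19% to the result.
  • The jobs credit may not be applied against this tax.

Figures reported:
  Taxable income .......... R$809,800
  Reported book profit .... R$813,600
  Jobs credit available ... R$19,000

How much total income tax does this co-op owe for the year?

Regular income tax:
  R$93,000 × 10% = R$9,300
  R$56,000 × 23% = R$12,880
  R$603,000 × 37% = R$223,110
  R$57,800 × 43% = R$24,854
  → R$270,144
  Less jobs credit R$19,000 → R$251,144

Parallel minimum levy:
  Base (reported book profit): R$813,600
  Exemption: 25% × (R$813,600 − R$465,000) = R$87,150 ≥ R$35,000, so the exemption is fully phased out
  Base: R$813,600 − R$0 = R$813,600
  R$813,600 × 19% = R$154,584

R$251,144 > R$154,584, so the regular income tax governs.

R$251,144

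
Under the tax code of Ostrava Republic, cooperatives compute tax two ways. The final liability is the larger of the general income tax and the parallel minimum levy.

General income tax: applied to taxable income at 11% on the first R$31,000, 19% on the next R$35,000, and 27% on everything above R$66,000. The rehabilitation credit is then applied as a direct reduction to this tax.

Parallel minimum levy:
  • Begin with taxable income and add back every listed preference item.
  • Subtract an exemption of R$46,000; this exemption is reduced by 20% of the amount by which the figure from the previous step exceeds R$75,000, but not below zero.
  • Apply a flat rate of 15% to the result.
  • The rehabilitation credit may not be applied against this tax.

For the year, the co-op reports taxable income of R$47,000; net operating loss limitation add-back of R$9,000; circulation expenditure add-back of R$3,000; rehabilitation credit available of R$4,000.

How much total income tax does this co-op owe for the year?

R$2,450

Parallel minimum levy:
  Adjusted income: R$47,000 + R$9,000 + R$3,000 = R$59,000
  Exemption: R$59,000 ≤ R$75,000, so full R$46,000 applies
  Base: R$59,000 − R$46,000 = R$13,000
  R$13,000 × 15% = R$1,950

General income tax:
  R$31,000 × 11% = R$3,410
  R$16,000 × 19% = R$3,040
  → R$6,450
  Less rehabilitation credit R$4,000 → R$2,450

R$2,450 > R$1,950, so the general income tax governs.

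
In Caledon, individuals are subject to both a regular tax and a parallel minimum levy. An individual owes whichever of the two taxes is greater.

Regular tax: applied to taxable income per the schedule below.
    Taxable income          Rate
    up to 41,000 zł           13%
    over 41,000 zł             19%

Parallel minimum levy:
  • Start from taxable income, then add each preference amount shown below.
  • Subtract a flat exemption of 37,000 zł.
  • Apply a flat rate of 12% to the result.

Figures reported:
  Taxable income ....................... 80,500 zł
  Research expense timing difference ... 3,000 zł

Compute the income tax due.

Parallel minimum levy:
  Adjusted income: 80,500 zł + 3,000 zł = 83,500 zł
  Less exemption 37,000 zł → base 46,500 zł
  46,500 zł × 12% = 5,580 zł

Regular tax:
  41,000 zł × 13% = 5,330 zł
  39,500 zł × 19% = 7,505 zł
  → 12,835 zł

12,835 zł > 5,580 zł, so the regular tax governs.

12,835 zł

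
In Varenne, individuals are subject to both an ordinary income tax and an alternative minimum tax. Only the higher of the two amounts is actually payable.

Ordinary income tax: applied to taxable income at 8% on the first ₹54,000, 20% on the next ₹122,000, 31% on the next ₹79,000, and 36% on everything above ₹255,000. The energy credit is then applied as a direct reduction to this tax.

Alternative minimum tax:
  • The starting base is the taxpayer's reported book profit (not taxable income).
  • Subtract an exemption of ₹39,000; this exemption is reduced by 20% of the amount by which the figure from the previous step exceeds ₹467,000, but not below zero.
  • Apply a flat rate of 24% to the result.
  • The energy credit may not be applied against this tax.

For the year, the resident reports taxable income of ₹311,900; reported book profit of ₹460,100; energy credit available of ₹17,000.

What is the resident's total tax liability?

₹101,064

Ordinary income tax:
  ₹54,000 × 8% = ₹4,320
  ₹122,000 × 20% = ₹24,400
  ₹79,000 × 31% = ₹24,490
  ₹56,900 × 36% = ₹20,484
  → ₹73,694
  Less energy credit ₹17,000 → ₹56,694

Alternative minimum tax:
  Base (reported book profit): ₹460,100
  Exemption: ₹460,100 ≤ ₹467,000, so full ₹39,000 applies
  Base: ₹460,100 − ₹39,000 = ₹421,100
  ₹421,100 × 24% = ₹101,064

₹101,064 > ₹56,694, so the alternative minimum tax is the binding amount.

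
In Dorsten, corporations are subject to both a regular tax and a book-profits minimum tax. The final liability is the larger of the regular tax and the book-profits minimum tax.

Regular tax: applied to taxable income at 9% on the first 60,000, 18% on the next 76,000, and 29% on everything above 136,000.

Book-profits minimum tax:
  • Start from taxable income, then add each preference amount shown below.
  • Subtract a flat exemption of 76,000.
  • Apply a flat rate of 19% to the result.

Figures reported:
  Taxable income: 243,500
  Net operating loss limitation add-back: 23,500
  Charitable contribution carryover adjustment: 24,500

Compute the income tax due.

50,255

Regular tax:
  60,000 × 9% = 5,400
  76,000 × 18% = 13,680
  107,500 × 29% = 31,175
  → 50,255

Book-profits minimum tax:
  Adjusted income: 243,500 + 23,500 + 24,500 = 291,500
  Less exemption 76,000 → base 215,500
  215,500 × 19% = 40,945

50,255 > 40,945, so the regular tax governs.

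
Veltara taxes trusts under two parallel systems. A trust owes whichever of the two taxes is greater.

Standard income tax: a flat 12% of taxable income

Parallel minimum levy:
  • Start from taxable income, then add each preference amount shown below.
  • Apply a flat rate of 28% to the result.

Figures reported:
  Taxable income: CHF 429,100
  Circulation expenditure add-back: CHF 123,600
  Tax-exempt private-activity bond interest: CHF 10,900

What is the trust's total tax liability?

CHF 157,808

Parallel minimum levy:
  Adjusted income: CHF 429,100 + CHF 123,600 + CHF 10,900 = CHF 563,600
  CHF 563,600 × 28% = CHF 157,808

Standard income tax:
  CHF 429,100 × 12% = CHF 51,492

CHF 157,808 > CHF 51,492, so the parallel minimum levy is the binding amount.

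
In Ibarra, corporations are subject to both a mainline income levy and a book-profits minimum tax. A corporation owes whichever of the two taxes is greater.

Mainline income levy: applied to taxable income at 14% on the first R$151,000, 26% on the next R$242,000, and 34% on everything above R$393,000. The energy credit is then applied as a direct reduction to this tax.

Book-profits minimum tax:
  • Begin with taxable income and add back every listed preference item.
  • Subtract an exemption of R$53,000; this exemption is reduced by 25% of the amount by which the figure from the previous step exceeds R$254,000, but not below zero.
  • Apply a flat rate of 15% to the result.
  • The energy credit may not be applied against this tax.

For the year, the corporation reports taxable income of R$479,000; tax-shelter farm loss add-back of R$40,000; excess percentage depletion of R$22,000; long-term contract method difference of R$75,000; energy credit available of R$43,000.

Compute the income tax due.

R$92,400

Book-profits minimum tax:
  Adjusted income: R$479,000 + R$40,000 + R$22,000 + R$75,000 = R$616,000
  Exemption: 25% × (R$616,000 − R$254,000) = R$90,500 ≥ R$53,000, so the exemption is fully phased out
  Base: R$616,000 − R$0 = R$616,000
  R$616,000 × 15% = R$92,400

Mainline income levy:
  R$151,000 × 14% = R$21,140
  R$242,000 × 26% = R$62,920
  R$86,000 × 34% = R$29,240
  → R$113,300
  Less energy credit R$43,000 → R$70,300

R$92,400 > R$70,300, so the book-profits minimum tax is the binding amount.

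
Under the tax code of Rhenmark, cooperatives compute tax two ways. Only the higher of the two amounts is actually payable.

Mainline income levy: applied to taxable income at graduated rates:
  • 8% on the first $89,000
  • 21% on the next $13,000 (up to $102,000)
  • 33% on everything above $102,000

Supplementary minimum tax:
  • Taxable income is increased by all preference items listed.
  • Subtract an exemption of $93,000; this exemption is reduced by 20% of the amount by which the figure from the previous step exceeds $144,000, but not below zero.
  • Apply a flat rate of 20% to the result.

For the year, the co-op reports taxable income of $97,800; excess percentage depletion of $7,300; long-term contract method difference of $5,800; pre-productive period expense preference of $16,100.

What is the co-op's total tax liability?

$8,968

Mainline income levy:
  $89,000 × 8% = $7,120
  $8,800 × 21% = $1,848
  → $8,968

Supplementary minimum tax:
  Adjusted income: $97,800 + $7,300 + $5,800 + $16,100 = $127,000
  Exemption: $127,000 ≤ $144,000, so full $93,000 applies
  Base: $127,000 − $93,000 = $34,000
  $34,000 × 20% = $6,800

$8,968 > $6,800, so the mainline income levy governs.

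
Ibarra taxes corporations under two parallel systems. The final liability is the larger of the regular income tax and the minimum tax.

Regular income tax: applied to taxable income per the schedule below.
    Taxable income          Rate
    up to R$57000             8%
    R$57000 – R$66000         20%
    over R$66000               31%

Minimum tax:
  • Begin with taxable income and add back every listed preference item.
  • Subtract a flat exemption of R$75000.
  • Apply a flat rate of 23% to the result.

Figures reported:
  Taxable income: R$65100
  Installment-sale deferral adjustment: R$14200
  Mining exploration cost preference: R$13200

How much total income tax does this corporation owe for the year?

Minimum tax:
  Adjusted income: R$65100 + R$14200 + R$13200 = R$92500
  Less exemption R$75000 → base R$17500
  R$17500 × 23% = R$4025

Regular income tax:
  R$57000 × 8% = R$4560
  R$8100 × 20% = R$1620
  → R$6180

R$6180 > R$4025, so the regular income tax governs.

R$6180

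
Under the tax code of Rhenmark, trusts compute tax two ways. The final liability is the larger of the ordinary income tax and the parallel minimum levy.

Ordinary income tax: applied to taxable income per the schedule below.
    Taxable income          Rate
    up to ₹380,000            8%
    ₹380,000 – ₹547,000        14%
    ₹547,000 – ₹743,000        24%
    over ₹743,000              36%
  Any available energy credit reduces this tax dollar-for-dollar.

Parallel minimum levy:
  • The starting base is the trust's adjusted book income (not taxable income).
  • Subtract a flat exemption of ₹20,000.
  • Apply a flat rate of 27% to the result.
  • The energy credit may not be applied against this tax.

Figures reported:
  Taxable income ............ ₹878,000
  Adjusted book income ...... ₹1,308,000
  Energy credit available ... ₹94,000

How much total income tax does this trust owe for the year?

₹347,760

Parallel minimum levy:
  Base (adjusted book income): ₹1,308,000
  Less exemption ₹20,000 → base ₹1,288,000
  ₹1,288,000 × 27% = ₹347,760

Ordinary income tax:
  ₹380,000 × 8% = ₹30,400
  ₹167,000 × 14% = ₹23,380
  ₹196,000 × 24% = ₹47,040
  ₹135,000 × 36% = ₹48,600
  → ₹149,420
  Less energy credit ₹94,000 → ₹55,420

₹347,760 > ₹55,420, so the parallel minimum levy is the binding amount.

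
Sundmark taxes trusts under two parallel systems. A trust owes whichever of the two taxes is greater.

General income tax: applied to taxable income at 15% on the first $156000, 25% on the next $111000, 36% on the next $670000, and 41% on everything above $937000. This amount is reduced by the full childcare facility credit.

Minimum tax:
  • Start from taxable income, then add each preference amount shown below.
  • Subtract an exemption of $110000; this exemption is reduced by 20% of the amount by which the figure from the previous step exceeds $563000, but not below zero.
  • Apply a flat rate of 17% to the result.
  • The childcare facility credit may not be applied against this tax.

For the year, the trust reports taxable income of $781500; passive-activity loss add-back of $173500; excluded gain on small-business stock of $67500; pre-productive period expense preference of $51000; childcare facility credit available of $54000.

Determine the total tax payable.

Minimum tax:
  Adjusted income: $781500 + $173500 + $67500 + $51000 = $1073500
  Exemption: $110000 − 20% × ($1073500 − $563000) = $110000 − $102100 = $7900
  Base: $1073500 − $7900 = $1065600
  $1065600 × 17% = $181152

General income tax:
  $156000 × 15% = $23400
  $111000 × 25% = $27750
  $514500 × 36% = $185220
  → $236370
  Less childcare facility credit $54000 → $182370

$182370 > $181152, so the general income tax governs.

$182370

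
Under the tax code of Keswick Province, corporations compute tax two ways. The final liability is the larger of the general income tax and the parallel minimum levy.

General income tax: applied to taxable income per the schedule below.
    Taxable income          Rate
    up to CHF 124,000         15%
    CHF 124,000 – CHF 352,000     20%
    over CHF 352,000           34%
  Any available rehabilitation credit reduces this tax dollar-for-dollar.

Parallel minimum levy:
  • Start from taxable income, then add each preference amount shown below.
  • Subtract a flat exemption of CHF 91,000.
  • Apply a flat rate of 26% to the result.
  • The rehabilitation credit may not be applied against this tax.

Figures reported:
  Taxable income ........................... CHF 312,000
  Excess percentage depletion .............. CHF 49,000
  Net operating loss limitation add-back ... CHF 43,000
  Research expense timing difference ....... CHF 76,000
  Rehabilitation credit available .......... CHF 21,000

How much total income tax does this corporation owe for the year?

Parallel minimum levy:
  Adjusted income: CHF 312,000 + CHF 49,000 + CHF 43,000 + CHF 76,000 = CHF 480,000
  Less exemption CHF 91,000 → base CHF 389,000
  CHF 389,000 × 26% = CHF 101,140

General income tax:
  CHF 124,000 × 15% = CHF 18,600
  CHF 188,000 × 20% = CHF 37,600
  → CHF 56,200
  Less rehabilitation credit CHF 21,000 → CHF 35,200

CHF 101,140 > CHF 35,200, so the parallel minimum levy is the binding amount.

CHF 101,140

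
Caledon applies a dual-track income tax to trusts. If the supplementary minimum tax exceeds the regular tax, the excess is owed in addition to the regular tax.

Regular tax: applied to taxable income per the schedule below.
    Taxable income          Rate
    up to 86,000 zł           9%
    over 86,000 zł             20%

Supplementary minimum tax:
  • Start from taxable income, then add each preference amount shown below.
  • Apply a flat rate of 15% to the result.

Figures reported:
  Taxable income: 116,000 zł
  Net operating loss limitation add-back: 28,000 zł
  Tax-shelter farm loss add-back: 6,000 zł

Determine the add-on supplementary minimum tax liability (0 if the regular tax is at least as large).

8,760 zł

Supplementary minimum tax:
  Adjusted income: 116,000 zł + 28,000 zł + 6,000 zł = 150,000 zł
  150,000 zł × 15% = 22,500 zł

Regular tax:
  86,000 zł × 9% = 7,740 zł
  30,000 zł × 20% = 6,000 zł
  → 13,740 zł

Excess of supplementary minimum tax over regular tax: 22,500 zł − 13,740 zł = 8,760 zł.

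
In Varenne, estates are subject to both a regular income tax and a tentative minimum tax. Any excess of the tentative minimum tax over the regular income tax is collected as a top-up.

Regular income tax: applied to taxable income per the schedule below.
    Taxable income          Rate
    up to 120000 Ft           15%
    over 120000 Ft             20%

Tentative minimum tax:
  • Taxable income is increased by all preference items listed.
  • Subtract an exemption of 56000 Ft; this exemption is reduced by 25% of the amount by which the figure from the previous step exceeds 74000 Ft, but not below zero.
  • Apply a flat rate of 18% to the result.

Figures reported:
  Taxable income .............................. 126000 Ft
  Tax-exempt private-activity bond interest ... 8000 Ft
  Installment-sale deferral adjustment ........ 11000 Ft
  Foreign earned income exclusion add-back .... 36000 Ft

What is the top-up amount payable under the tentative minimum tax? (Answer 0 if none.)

Tentative minimum tax:
  Adjusted income: 126000 Ft + 8000 Ft + 11000 Ft + 36000 Ft = 181000 Ft
  Exemption: 56000 Ft − 25% × (181000 Ft − 74000 Ft) = 56000 Ft − 26750 Ft = 29250 Ft
  Base: 181000 Ft − 29250 Ft = 151750 Ft
  151750 Ft × 18% = 27315 Ft

Regular income tax:
  120000 Ft × 15% = 18000 Ft
  6000 Ft × 20% = 1200 Ft
  → 19200 Ft

Excess of tentative minimum tax over regular income tax: 27315 Ft − 19200 Ft = 8115 Ft.

8115 Ft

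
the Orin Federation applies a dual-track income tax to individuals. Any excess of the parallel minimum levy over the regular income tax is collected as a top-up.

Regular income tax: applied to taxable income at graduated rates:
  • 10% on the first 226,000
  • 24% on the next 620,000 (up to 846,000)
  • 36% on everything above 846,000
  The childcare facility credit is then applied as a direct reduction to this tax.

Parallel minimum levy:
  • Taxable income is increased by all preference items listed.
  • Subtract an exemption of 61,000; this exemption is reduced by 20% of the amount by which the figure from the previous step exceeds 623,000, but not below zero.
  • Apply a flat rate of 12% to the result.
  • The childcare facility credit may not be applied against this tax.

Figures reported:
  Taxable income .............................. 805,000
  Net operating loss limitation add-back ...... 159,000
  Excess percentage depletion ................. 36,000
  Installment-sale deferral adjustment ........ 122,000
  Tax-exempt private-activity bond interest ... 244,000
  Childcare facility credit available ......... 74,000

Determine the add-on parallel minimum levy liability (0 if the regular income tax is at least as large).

76,360

Regular income tax:
  226,000 × 10% = 22,600
  579,000 × 24% = 138,960
  → 161,560
  Less childcare facility credit 74,000 → 87,560

Parallel minimum levy:
  Adjusted income: 805,000 + 159,000 + 36,000 + 122,000 + 244,000 = 1,366,000
  Exemption: 20% × (1,366,000 − 623,000) = 148,600 ≥ 61,000, so the exemption is fully phased out
  Base: 1,366,000 − 0 = 1,366,000
  1,366,000 × 12% = 163,920

Excess of parallel minimum levy over regular income tax: 163,920 − 87,560 = 76,360.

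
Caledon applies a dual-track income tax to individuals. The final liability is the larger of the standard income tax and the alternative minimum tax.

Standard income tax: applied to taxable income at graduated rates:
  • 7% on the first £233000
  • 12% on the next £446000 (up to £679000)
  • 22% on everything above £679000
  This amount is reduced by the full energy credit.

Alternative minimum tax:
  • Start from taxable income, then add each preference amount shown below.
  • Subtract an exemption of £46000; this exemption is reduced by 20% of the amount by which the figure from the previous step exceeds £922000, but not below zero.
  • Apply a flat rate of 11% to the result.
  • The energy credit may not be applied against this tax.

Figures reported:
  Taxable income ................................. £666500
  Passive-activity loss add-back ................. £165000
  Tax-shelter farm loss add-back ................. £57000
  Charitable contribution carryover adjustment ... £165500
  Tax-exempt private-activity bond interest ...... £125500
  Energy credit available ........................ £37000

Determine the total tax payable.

Standard income tax:
  £233000 × 7% = £16310
  £433500 × 12% = £52020
  → £68330
  Less energy credit £37000 → £31330

Alternative minimum tax:
  Adjusted income: £666500 + £165000 + £57000 + £165500 + £125500 = £1179500
  Exemption: 20% × (£1179500 − £922000) = £51500 ≥ £46000, so the exemption is fully phased out
  Base: £1179500 − £0 = £1179500
  £1179500 × 11% = £129745

£129745 > £31330, so the alternative minimum tax is the binding amount.

£129745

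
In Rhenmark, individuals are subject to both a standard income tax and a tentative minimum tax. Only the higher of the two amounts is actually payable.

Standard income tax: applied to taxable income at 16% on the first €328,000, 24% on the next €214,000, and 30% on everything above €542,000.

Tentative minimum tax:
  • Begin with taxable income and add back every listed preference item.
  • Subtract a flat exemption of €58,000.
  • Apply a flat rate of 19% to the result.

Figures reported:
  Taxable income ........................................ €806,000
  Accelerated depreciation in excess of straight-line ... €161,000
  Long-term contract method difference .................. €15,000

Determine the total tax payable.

Standard income tax:
  €328,000 × 16% = €52,480
  €214,000 × 24% = €51,360
  €264,000 × 30% = €79,200
  → €183,040

Tentative minimum tax:
  Adjusted income: €806,000 + €161,000 + €15,000 = €982,000
  Less exemption €58,000 → base €924,000
  €924,000 × 19% = €175,560

€183,040 > €175,560, so the standard income tax governs.

€183,040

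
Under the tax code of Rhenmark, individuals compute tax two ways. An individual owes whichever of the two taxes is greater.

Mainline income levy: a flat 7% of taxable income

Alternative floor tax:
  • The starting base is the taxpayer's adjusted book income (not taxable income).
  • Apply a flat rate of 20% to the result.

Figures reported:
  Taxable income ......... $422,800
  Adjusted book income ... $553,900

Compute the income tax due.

Alternative floor tax:
  Base (adjusted book income): $553,900
  $553,900 × 20% = $110,780

Mainline income levy:
  $422,800 × 7% = $29,596

$110,780 > $29,596, so the alternative floor tax is the binding amount.

$110,780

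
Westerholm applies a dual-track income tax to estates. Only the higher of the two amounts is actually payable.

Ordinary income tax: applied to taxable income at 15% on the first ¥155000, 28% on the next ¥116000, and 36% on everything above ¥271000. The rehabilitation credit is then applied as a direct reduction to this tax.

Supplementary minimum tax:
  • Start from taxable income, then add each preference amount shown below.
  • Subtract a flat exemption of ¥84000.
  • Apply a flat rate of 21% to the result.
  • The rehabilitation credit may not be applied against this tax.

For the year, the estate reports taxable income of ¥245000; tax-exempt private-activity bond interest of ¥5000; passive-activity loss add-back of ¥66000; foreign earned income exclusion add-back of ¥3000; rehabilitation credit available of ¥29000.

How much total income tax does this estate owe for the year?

Supplementary minimum tax:
  Adjusted income: ¥245000 + ¥5000 + ¥66000 + ¥3000 = ¥319000
  Less exemption ¥84000 → base ¥235000
  ¥235000 × 21% = ¥49350

Ordinary income tax:
  ¥155000 × 15% = ¥23250
  ¥90000 × 28% = ¥25200
  → ¥48450
  Less rehabilitation credit ¥29000 → ¥19450

¥49350 > ¥19450, so the supplementary minimum tax is the binding amount.

¥49350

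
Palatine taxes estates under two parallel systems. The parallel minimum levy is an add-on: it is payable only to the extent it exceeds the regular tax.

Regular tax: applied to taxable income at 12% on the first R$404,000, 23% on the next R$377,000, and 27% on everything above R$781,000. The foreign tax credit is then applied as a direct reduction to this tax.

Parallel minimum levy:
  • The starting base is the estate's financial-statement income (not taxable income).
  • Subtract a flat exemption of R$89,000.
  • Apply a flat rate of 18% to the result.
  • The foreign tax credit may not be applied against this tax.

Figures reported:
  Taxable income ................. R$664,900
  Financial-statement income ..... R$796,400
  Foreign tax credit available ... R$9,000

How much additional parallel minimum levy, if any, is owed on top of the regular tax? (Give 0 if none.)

Regular tax:
  R$404,000 × 12% = R$48,480
  R$260,900 × 23% = R$60,007
  → R$108,487
  Less foreign tax credit R$9,000 → R$99,487

Parallel minimum levy:
  Base (financial-statement income): R$796,400
  Less exemption R$89,000 → base R$707,400
  R$707,400 × 18% = R$127,332

Excess of parallel minimum levy over regular tax: R$127,332 − R$99,487 = R$27,845.

R$27,845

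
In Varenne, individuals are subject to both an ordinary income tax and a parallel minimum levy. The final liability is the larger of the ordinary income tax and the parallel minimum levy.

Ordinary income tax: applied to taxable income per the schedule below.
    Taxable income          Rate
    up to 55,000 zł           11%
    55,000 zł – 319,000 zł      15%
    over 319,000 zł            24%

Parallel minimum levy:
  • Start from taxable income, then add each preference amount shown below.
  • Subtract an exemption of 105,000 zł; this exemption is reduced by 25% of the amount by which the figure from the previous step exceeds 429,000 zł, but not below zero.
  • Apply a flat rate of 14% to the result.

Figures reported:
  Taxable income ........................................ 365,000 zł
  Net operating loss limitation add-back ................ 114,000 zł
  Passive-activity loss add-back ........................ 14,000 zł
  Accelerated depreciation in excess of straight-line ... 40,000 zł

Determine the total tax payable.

Parallel minimum levy:
  Adjusted income: 365,000 zł + 114,000 zł + 14,000 zł + 40,000 zł = 533,000 zł
  Exemption: 105,000 zł − 25% × (533,000 zł − 429,000 zł) = 105,000 zł − 26,000 zł = 79,000 zł
  Base: 533,000 zł − 79,000 zł = 454,000 zł
  454,000 zł × 14% = 63,560 zł

Ordinary income tax:
  55,000 zł × 11% = 6,050 zł
  264,000 zł × 15% = 39,600 zł
  46,000 zł × 24% = 11,040 zł
  → 56,690 zł

63,560 zł > 56,690 zł, so the parallel minimum levy is the binding amount.

63,560 zł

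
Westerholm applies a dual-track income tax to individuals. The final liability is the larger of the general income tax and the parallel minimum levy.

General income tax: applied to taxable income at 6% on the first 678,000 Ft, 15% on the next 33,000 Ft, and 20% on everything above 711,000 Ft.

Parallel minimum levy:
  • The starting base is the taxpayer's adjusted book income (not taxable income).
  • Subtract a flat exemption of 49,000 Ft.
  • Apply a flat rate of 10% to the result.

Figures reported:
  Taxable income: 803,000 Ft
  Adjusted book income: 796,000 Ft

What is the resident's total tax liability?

Parallel minimum levy:
  Base (adjusted book income): 796,000 Ft
  Less exemption 49,000 Ft → base 747,000 Ft
  747,000 Ft × 10% = 74,700 Ft

General income tax:
  678,000 Ft × 6% = 40,680 Ft
  33,000 Ft × 15% = 4,950 Ft
  92,000 Ft × 20% = 18,400 Ft
  → 64,030 Ft

74,700 Ft > 64,030 Ft, so the parallel minimum levy is the binding amount.

74,700 Ft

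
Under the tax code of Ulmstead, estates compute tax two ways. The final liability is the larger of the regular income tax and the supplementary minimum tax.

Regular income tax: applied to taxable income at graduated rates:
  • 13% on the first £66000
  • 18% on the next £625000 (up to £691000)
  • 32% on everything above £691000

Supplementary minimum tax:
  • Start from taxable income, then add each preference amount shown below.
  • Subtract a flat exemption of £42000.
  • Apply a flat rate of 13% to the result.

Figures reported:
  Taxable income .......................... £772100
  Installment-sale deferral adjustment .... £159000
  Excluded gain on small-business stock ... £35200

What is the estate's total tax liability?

£147032

Regular income tax:
  £66000 × 13% = £8580
  £625000 × 18% = £112500
  £81100 × 32% = £25952
  → £147032

Supplementary minimum tax:
  Adjusted income: £772100 + £159000 + £35200 = £966300
  Less exemption £42000 → base £924300
  £924300 × 13% = £120159

£147032 > £120159, so the regular income tax governs.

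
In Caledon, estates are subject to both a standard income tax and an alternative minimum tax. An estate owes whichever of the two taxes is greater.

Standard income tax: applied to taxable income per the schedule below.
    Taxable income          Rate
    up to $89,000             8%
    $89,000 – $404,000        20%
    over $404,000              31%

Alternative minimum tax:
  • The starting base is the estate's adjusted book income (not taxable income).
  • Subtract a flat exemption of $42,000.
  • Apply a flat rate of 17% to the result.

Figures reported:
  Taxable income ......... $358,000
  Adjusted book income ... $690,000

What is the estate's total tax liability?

$110,160

Alternative minimum tax:
  Base (adjusted book income): $690,000
  Less exemption $42,000 → base $648,000
  $648,000 × 17% = $110,160

Standard income tax:
  $89,000 × 8% = $7,120
  $269,000 × 20% = $53,800
  → $60,920

$110,160 > $60,920, so the alternative minimum tax is the binding amount.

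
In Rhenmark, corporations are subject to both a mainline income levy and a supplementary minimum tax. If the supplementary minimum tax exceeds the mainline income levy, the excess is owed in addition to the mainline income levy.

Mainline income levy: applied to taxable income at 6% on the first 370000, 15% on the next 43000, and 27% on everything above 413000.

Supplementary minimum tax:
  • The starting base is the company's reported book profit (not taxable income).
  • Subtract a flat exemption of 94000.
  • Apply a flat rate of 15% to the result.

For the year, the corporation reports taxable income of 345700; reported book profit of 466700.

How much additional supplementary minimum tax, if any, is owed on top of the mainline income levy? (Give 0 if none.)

Mainline income levy:
  345700 × 6% = 20742

Supplementary minimum tax:
  Base (reported book profit): 466700
  Less exemption 94000 → base 372700
  372700 × 15% = 55905

Excess of supplementary minimum tax over mainline income levy: 55905 − 20742 = 35163.

35163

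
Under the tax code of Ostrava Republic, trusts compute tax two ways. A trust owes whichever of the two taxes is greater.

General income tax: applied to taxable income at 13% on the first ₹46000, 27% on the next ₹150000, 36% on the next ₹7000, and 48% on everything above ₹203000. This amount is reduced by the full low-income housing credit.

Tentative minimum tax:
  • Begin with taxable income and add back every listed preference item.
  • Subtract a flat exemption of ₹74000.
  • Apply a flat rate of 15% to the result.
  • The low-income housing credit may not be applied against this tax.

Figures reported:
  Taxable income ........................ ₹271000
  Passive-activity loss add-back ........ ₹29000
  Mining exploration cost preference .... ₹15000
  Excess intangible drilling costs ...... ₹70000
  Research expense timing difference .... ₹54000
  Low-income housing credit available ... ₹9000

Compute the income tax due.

₹72640

General income tax:
  ₹46000 × 13% = ₹5980
  ₹150000 × 27% = ₹40500
  ₹7000 × 36% = ₹2520
  ₹68000 × 48% = ₹32640
  → ₹81640
  Less low-income housing credit ₹9000 → ₹72640

Tentative minimum tax:
  Adjusted income: ₹271000 + ₹29000 + ₹15000 + ₹70000 + ₹54000 = ₹439000
  Less exemption ₹74000 → base ₹365000
  ₹365000 × 15% = ₹54750

₹72640 > ₹54750, so the general income tax governs.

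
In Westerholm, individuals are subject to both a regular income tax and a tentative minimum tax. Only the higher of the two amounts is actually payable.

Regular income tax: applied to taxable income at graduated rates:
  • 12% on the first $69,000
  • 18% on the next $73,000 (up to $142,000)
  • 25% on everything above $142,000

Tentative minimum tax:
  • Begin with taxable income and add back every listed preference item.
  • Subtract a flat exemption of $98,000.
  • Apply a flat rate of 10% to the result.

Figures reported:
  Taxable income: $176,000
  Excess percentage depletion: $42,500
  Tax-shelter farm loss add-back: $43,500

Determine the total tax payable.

Tentative minimum tax:
  Adjusted income: $176,000 + $42,500 + $43,500 = $262,000
  Less exemption $98,000 → base $164,000
  $164,000 × 10% = $16,400

Regular income tax:
  $69,000 × 12% = $8,280
  $73,000 × 18% = $13,140
  $34,000 × 25% = $8,500
  → $29,920

$29,920 > $16,400, so the regular income tax governs.

$29,920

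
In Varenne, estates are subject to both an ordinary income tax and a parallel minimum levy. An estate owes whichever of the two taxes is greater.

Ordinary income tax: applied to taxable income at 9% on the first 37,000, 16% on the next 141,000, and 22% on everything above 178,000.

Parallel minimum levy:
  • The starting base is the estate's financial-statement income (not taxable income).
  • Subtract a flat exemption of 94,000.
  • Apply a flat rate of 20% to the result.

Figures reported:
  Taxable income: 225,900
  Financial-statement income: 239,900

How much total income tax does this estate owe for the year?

Parallel minimum levy:
  Base (financial-statement income): 239,900
  Less exemption 94,000 → base 145,900
  145,900 × 20% = 29,180

Ordinary income tax:
  37,000 × 9% = 3,330
  141,000 × 16% = 22,560
  47,900 × 22% = 10,538
  → 36,428

36,428 > 29,180, so the ordinary income tax governs.

36,428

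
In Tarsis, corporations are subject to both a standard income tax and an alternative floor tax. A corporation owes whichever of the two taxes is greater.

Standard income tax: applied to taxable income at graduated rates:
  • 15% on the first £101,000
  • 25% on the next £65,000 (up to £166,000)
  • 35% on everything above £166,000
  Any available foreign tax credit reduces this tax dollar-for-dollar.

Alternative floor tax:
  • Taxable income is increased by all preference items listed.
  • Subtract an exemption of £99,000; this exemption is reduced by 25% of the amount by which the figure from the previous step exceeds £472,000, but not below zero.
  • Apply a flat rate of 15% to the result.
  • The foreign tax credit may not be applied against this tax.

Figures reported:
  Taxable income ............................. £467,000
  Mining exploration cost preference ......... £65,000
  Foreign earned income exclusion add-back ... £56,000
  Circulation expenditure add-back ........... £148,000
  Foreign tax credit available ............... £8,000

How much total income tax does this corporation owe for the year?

Alternative floor tax:
  Adjusted income: £467,000 + £65,000 + £56,000 + £148,000 = £736,000
  Exemption: £99,000 − 25% × (£736,000 − £472,000) = £99,000 − £66,000 = £33,000
  Base: £736,000 − £33,000 = £703,000
  £703,000 × 15% = £105,450

Standard income tax:
  £101,000 × 15% = £15,150
  £65,000 × 25% = £16,250
  £301,000 × 35% = £105,350
  → £136,750
  Less foreign tax credit £8,000 → £128,750

£128,750 > £105,450, so the standard income tax governs.

£128,750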